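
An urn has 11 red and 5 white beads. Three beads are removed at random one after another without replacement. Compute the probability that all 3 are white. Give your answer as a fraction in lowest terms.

1/56

Unordered draws without replacement: count favorable combinations over C(16,3).
Favorable = C(11,0) · C(5,3) = 10; total = C(16,3) = 560.
P = 10/560 = 1/56 ≈ 0.0179.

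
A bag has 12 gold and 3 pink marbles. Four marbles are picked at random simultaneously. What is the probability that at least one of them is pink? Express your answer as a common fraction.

Use the complement: P(at least one pink) = 1 − P(no pink).
P(none) = C(12,4)/C(15,4) = 495/1365.
So P = 1 − 495/1365 = 58/91 ≈ 0.6374.

58/91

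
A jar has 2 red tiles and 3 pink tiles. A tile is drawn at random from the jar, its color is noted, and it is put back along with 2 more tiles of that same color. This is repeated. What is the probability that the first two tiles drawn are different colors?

Either pink then red, or red then pink; after the first draw the total is 7.
P = (3/5)·(2/7) + (2/5)·(3/7) = 12/35 ≈ 0.3429.

12/35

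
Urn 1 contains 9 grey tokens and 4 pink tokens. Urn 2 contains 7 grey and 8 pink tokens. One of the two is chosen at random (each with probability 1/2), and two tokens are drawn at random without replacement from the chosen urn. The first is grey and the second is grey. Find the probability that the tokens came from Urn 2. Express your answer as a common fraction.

P(E | Urn 1) = 6/13; P(E | Urn 2) = 1/5.
P(E) = 1/2·6/13 + 1/2·1/5 = 43/130.
By Bayes' rule, P(Urn 2 | E) = 1/10 / 43/130 = 13/43 ≈ 0.3023.

13/43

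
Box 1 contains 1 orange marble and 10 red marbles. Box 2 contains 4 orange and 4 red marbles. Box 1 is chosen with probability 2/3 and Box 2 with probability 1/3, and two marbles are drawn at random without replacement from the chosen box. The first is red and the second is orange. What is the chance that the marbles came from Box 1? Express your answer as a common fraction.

7/18

P(E | Box 1) = 1/11; P(E | Box 2) = 2/7.
P(E) = 2/3·1/11 + 1/3·2/7 = 12/77.
By Bayes' rule, P(Box 1 | E) = 2/33 / 12/77 = 7/18 ≈ 0.3889.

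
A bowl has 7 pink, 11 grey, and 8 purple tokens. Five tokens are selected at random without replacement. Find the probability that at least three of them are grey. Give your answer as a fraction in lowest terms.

159/460

Sum the hypergeometric tail for j = 3,…,5 grey tokens.
Favorable = C(11,3)·C(15,2) + C(11,4)·C(15,1) + C(11,5)·C(15,0) = 22737; total = C(26,5) = 65780.
P = 22737/65780 = 159/460 ≈ 0.3457.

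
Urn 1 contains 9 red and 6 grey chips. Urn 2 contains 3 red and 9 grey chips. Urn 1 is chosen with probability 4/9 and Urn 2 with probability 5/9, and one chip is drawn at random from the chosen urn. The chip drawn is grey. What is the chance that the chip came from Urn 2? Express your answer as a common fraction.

P(grey | Urn 1) = 2/5; P(grey | Urn 2) = 3/4.
P(grey) = 4/9·2/5 + 5/9·3/4 = 107/180.
By Bayes' rule, P(Urn 2 | grey) = 5/12 / 107/180 = 75/107 ≈ 0.7009.

75/107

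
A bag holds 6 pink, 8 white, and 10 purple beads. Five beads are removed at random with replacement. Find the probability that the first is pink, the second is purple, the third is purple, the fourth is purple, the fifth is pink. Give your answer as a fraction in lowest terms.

Multiply the conditional probability of each draw in order, with replacement (the composition resets each draw).
P = (6/24) · (10/24) · (10/24) · (10/24) · (6/24) = 125/27648 ≈ 0.0045.

125/27648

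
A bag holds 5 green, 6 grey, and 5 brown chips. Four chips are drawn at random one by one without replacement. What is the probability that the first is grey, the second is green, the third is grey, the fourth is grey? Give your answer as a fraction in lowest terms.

5/364

Multiply the conditional probability of each draw in order, without replacement, so each draw removes one from its color and from the total.
P = (6/16) · (5/15) · (5/14) · (4/13) = 5/364 ≈ 0.0137.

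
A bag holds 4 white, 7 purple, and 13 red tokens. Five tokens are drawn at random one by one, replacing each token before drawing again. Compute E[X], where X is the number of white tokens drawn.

By linearity of expectation, E[X] = Σ P(draw i is white); each independent draw has P(white) = 4/24.
E[X] = 5 · 4/24 = 5/6 ≈ 0.8333.

5/6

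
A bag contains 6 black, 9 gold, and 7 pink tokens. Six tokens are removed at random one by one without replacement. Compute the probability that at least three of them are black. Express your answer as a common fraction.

1871/10659

Sum the hypergeometric tail for j = 3,…,6 black tokens.
Favorable = C(6,3)·C(16,3) + C(6,4)·C(16,2) + C(6,5)·C(16,1) + C(6,6)·C(16,0) = 13097; total = C(22,6) = 74613.
P = 13097/74613 = 1871/10659 ≈ 0.1755.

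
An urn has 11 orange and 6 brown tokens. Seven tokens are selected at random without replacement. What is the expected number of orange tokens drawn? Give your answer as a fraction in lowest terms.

77/17

By linearity of expectation, E[X] = Σ P(draw i is orange); by symmetry each draw (even without replacement) has P(orange) = 11/17.
E[X] = 7 · 11/17 = 77/17 ≈ 4.5294.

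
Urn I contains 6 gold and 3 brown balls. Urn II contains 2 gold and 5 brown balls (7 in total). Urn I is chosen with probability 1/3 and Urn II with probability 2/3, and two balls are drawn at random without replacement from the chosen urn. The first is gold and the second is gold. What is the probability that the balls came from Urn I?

P(E | Urn I) = 5/12; P(E | Urn II) = 1/21.
P(E) = 1/3·5/12 + 2/3·1/21 = 43/252.
By Bayes' rule, P(Urn I | E) = 5/36 / 43/252 = 35/43 ≈ 0.8140.

35/43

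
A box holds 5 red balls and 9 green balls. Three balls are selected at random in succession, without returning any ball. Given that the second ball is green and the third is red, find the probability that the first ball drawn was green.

P(first=green and the second ball is green and the third is red) = (9/14)·(8/13)·(5/12) = 15/91.
P(E) = Σ over first color = 15/182 + 15/91 = 45/182.
By Bayes, P(first=green | E) = 15/91 / 45/182 = 2/3 ≈ 0.6667.

2/3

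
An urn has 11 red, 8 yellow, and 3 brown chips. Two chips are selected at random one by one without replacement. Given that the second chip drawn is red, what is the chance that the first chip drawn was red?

10/21

P(first=red and the second chip drawn is red) = (11/22)·(10/21) = 5/21.
P(the second chip drawn is red) = Σ over first color = 5/21 + 4/21 + 1/14 = 1/2.
By Bayes, P(first=red | the second chip drawn is red) = 5/21 / 1/2 = 10/21 ≈ 0.4762.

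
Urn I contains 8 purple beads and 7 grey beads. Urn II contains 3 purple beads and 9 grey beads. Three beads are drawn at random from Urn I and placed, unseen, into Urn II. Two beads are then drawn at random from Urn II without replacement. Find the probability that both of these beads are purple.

43/525

Condition on how many of the transferred beads are purple (from Urn I: 8 purple of 15; then Urn II has 15 total).
  0 purple: C(8,0)C(7,3)/C(15,3) = 1/13; then P = C(3,2)/C(15,2) = 1/35
  1 purple: C(8,1)C(7,2)/C(15,3) = 24/65; then P = C(4,2)/C(15,2) = 2/35
  2 purple: C(8,2)C(7,1)/C(15,3) = 28/65; then P = C(5,2)/C(15,2) = 2/21
  3 purple: C(8,3)C(7,0)/C(15,3) = 8/65; then P = C(6,2)/C(15,2) = 1/7
P(both purple) = 43/525 ≈ 0.0819.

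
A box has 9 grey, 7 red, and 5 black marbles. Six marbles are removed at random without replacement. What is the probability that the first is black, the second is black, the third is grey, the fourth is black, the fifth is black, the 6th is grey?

1/4522

Multiply the conditional probability of each draw in order, without replacement, so each draw removes one from its color and from the total.
P = (5/21) · (4/20) · (9/19) · (3/18) · (2/17) · (8/16) = 1/4522 ≈ 0.0002.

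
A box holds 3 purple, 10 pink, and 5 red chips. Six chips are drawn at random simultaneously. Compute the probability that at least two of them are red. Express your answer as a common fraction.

Sum the hypergeometric tail for j = 2,…,5 red chips.
Favorable = C(5,2)·C(13,4) + C(5,3)·C(13,3) + C(5,4)·C(13,2) + C(5,5)·C(13,1) = 10413; total = C(18,6) = 18564.
P = 10413/18564 = 267/476 ≈ 0.5609.

267/476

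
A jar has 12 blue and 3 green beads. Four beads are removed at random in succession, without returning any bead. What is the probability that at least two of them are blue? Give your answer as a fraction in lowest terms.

Sum the hypergeometric tail for j = 2,…,4 blue beads.
Favorable = C(12,2)·C(3,2) + C(12,3)·C(3,1) + C(12,4)·C(3,0) = 1353; total = C(15,4) = 1365.
P = 1353/1365 = 451/455 ≈ 0.9912.

451/455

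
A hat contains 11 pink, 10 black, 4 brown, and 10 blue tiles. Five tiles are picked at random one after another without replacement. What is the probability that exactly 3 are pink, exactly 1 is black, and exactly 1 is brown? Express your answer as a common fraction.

75/3689

Unordered draws without replacement: count favorable combinations over C(35,5).
Favorable = C(11,3) · C(10,1) · C(4,1) · C(10,0) = 6600; total = C(35,5) = 324632.
P = 6600/324632 = 75/3689 ≈ 0.0203.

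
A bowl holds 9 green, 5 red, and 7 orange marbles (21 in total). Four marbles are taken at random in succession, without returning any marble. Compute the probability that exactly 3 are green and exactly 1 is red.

4/57

Unordered draws without replacement: count favorable combinations over C(21,4).
Favorable = C(9,3) · C(5,1) · C(7,0) = 420; total = C(21,4) = 5985.
P = 420/5985 = 4/57 ≈ 0.0702.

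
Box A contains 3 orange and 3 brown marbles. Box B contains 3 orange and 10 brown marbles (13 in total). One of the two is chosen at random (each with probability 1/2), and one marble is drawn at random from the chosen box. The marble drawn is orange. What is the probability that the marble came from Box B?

P(orange | Box A) = 1/2; P(orange | Box B) = 3/13.
P(orange) = 1/2·1/2 + 1/2·3/13 = 19/52.
By Bayes' rule, P(Box B | orange) = 3/26 / 19/52 = 6/19 ≈ 0.3158.

6/19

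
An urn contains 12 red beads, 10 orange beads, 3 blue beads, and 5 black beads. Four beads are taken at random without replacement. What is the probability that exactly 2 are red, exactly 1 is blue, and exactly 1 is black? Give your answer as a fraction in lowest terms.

Unordered draws without replacement: count favorable combinations over C(30,4).
Favorable = C(12,2) · C(10,0) · C(3,1) · C(5,1) = 990; total = C(30,4) = 27405.
P = 990/27405 = 22/609 ≈ 0.0361.

22/609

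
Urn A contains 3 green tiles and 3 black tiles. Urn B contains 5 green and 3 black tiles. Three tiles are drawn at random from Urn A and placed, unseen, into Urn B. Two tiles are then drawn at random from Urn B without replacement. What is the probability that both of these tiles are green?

181/550

Condition on how many of the transferred tiles are green (from Urn A: 3 green of 6; then Urn B has 11 total).
  0 green: C(3,0)C(3,3)/C(6,3) = 1/20; then P = C(5,2)/C(11,2) = 2/11
  1 green: C(3,1)C(3,2)/C(6,3) = 9/20; then P = C(6,2)/C(11,2) = 3/11
  2 green: C(3,2)C(3,1)/C(6,3) = 9/20; then P = C(7,2)/C(11,2) = 21/55
  3 green: C(3,3)C(3,0)/C(6,3) = 1/20; then P = C(8,2)/C(11,2) = 28/55
P(both green) = 181/550 ≈ 0.3291.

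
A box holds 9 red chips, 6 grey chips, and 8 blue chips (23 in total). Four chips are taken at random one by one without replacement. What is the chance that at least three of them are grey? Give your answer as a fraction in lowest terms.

Sum the hypergeometric tail for j = 3,…,4 grey chips.
Favorable = C(6,3)·C(17,1) + C(6,4)·C(17,0) = 355; total = C(23,4) = 8855.
P = 355/8855 = 71/1771 ≈ 0.0401.

71/1771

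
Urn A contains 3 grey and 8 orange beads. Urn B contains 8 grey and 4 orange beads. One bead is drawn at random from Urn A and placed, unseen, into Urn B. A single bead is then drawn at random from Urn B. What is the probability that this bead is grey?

7/11

Condition on how many of the transferred beads are grey (from Urn A: 3 grey of 11; then Urn B has 13 total).
  0 grey: C(3,0)C(8,1)/C(11,1) = 8/11; then P = 8/13
  1 grey: C(3,1)C(8,0)/C(11,1) = 3/11; then P = 9/13
P(grey from Urn B) = 7/11 ≈ 0.6364.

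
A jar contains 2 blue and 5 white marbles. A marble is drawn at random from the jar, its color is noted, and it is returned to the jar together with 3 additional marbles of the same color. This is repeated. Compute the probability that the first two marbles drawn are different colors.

2/7

Either white then blue, or blue then white; after the first draw the total is 10.
P = (5/7)·(2/10) + (2/7)·(5/10) = 2/7 ≈ 0.2857.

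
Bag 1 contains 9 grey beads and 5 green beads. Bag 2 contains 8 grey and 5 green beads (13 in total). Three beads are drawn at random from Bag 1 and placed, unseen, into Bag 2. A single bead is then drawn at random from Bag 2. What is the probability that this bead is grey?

Condition on how many of the transferred beads are grey (from Bag 1: 9 grey of 14; then Bag 2 has 16 total).
  0 grey: C(9,0)C(5,3)/C(14,3) = 5/182; then P = 8/16
  1 grey: C(9,1)C(5,2)/C(14,3) = 45/182; then P = 9/16
  2 grey: C(9,2)C(5,1)/C(14,3) = 45/91; then P = 10/16
  3 grey: C(9,3)C(5,0)/C(14,3) = 3/13; then P = 11/16
P(grey from Bag 2) = 139/224 ≈ 0.6205.

139/224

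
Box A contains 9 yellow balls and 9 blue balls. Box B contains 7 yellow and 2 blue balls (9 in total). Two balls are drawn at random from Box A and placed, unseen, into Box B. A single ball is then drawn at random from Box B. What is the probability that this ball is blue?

3/11

Condition on how many of the transferred balls are blue (from Box A: 9 blue of 18; then Box B has 11 total).
  0 blue: C(9,0)C(9,2)/C(18,2) = 4/17; then P = 2/11
  1 blue: C(9,1)C(9,1)/C(18,2) = 9/17; then P = 3/11
  2 blue: C(9,2)C(9,0)/C(18,2) = 4/17; then P = 4/11
P(blue from Box B) = 3/11 ≈ 0.2727.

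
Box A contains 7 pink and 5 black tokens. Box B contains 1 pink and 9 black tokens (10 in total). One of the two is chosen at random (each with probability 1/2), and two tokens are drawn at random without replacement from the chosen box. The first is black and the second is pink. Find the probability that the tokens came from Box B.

66/241

P(E | Box A) = 35/132; P(E | Box B) = 1/10.
P(E) = 1/2·35/132 + 1/2·1/10 = 241/1320.
By Bayes' rule, P(Box B | E) = 1/20 / 241/1320 = 66/241 ≈ 0.2739.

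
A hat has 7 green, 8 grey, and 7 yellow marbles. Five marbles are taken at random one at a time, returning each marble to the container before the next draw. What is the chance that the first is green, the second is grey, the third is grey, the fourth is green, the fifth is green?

686/161051

Multiply the conditional probability of each draw in order, with replacement (the composition resets each draw).
P = (7/22) · (8/22) · (8/22) · (7/22) · (7/22) = 686/161051 ≈ 0.0043.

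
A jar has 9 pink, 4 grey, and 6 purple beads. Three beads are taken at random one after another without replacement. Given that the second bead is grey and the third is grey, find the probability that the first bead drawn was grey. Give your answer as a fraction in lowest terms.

P(first=grey and the second bead is grey and the third is grey) = (4/19)·(3/18)·(2/17) = 4/969.
P(E) = Σ over first color = 6/323 + 4/969 + 4/323 = 2/57.
By Bayes, P(first=grey | E) = 4/969 / 2/57 = 2/17 ≈ 0.1176.

2/17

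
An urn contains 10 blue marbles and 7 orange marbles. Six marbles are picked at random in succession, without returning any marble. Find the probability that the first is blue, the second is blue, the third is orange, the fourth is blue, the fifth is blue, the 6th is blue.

Multiply the conditional probability of each draw in order, without replacement, so each draw removes one from its color and from the total.
P = (10/17) · (9/16) · (7/15) · (8/14) · (7/13) · (6/12) = 21/884 ≈ 0.0238.

21/884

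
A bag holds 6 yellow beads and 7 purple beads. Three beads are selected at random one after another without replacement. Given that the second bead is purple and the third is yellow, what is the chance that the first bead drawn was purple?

P(first=purple and the second bead is purple and the third is yellow) = (7/13)·(6/12)·(6/11) = 21/143.
P(E) = Σ over first color = 35/286 + 21/143 = 7/26.
By Bayes, P(first=purple | E) = 21/143 / 7/26 = 6/11 ≈ 0.5455.

6/11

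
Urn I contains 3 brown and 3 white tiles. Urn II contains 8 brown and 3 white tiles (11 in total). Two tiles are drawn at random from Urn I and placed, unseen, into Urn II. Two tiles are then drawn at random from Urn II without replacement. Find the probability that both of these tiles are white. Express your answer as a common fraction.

Condition on how many of the transferred tiles are white (from Urn I: 3 white of 6; then Urn II has 13 total).
  0 white: C(3,0)C(3,2)/C(6,2) = 1/5; then P = C(3,2)/C(13,2) = 1/26
  1 white: C(3,1)C(3,1)/C(6,2) = 3/5; then P = C(4,2)/C(13,2) = 1/13
  2 white: C(3,2)C(3,0)/C(6,2) = 1/5; then P = C(5,2)/C(13,2) = 5/39
P(both white) = 31/390 ≈ 0.0795.

31/390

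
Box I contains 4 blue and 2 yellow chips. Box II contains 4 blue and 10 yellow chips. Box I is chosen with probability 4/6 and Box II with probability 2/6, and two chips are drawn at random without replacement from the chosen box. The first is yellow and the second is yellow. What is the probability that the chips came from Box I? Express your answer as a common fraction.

P(E | Box I) = 1/15; P(E | Box II) = 45/91.
P(E) = 2/3·1/15 + 1/3·45/91 = 857/4095.
By Bayes' rule, P(Box I | E) = 2/45 / 857/4095 = 182/857 ≈ 0.2124.

182/857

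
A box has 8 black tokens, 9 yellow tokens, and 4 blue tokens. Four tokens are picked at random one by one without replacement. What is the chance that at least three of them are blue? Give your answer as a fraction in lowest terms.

23/1995

Sum the hypergeometric tail for j = 3,…,4 blue tokens.
Favorable = C(4,3)·C(17,1) + C(4,4)·C(17,0) = 69; total = C(21,4) = 5985.
P = 69/5985 = 23/1995 ≈ 0.0115.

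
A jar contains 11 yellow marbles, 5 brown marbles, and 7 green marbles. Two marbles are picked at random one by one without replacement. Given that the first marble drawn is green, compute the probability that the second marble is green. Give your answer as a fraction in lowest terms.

After removing 1 green, the jar has 6 green out of 22 remaining.
P(second is green | given) = 6/22 = 3/11 ≈ 0.2727.

3/11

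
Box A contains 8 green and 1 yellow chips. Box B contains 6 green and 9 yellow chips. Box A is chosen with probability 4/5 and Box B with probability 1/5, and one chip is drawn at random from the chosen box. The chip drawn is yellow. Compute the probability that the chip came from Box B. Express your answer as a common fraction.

P(yellow | Box A) = 1/9; P(yellow | Box B) = 3/5.
P(yellow) = 4/5·1/9 + 1/5·3/5 = 47/225.
By Bayes' rule, P(Box B | yellow) = 3/25 / 47/225 = 27/47 ≈ 0.5745.

27/47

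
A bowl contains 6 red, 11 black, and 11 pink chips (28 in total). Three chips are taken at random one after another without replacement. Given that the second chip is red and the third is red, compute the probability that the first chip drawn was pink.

11/26

P(first=pink and the second chip is red and the third is red) = (11/28)·(6/27)·(5/26) = 55/3276.
P(E) = Σ over first color = 5/819 + 55/3276 + 55/3276 = 5/126.
By Bayes, P(first=pink | E) = 55/3276 / 5/126 = 11/26 ≈ 0.4231.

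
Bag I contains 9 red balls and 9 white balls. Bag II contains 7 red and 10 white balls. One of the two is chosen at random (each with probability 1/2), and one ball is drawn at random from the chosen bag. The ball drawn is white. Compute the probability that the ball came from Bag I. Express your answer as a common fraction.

P(white | Bag I) = 1/2; P(white | Bag II) = 10/17.
P(white) = 1/2·1/2 + 1/2·10/17 = 37/68.
By Bayes' rule, P(Bag I | white) = 1/4 / 37/68 = 17/37 ≈ 0.4595.

17/37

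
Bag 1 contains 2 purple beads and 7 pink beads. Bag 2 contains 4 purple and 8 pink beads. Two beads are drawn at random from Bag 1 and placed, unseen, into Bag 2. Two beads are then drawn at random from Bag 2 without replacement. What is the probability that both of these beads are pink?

211/468

Condition on how many of the transferred beads are pink (from Bag 1: 7 pink of 9; then Bag 2 has 14 total).
  0 pink: C(7,0)C(2,2)/C(9,2) = 1/36; then P = C(8,2)/C(14,2) = 4/13
  1 pink: C(7,1)C(2,1)/C(9,2) = 7/18; then P = C(9,2)/C(14,2) = 36/91
  2 pink: C(7,2)C(2,0)/C(9,2) = 7/12; then P = C(10,2)/C(14,2) = 45/91
P(both pink) = 211/468 ≈ 0.4509.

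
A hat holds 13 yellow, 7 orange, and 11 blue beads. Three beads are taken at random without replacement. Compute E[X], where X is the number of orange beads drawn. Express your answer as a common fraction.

By linearity of expectation, E[X] = Σ P(draw i is orange); by symmetry each draw (even without replacement) has P(orange) = 7/31.
E[X] = 3 · 7/31 = 21/31 ≈ 0.6774.

21/31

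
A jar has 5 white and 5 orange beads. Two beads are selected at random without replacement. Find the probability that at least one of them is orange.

Use the complement: P(at least one orange) = 1 − P(no orange).
P(none) = C(5,2)/C(10,2) = 10/45.
So P = 1 − 10/45 = 7/9 ≈ 0.7778.

7/9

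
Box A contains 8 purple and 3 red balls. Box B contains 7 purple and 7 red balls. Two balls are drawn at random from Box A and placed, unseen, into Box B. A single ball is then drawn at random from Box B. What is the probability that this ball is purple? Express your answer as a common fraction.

93/176

Condition on how many of the transferred balls are purple (from Box A: 8 purple of 11; then Box B has 16 total).
  0 purple: C(8,0)C(3,2)/C(11,2) = 3/55; then P = 7/16
  1 purple: C(8,1)C(3,1)/C(11,2) = 24/55; then P = 8/16
  2 purple: C(8,2)C(3,0)/C(11,2) = 28/55; then P = 9/16
P(purple from Box B) = 93/176 ≈ 0.5284.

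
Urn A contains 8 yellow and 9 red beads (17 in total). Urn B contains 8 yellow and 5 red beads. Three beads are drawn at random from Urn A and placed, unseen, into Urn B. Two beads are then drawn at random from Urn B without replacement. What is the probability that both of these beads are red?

637/4080

Condition on how many of the transferred beads are red (from Urn A: 9 red of 17; then Urn B has 16 total).
  0 red: C(9,0)C(8,3)/C(17,3) = 7/85; then P = C(5,2)/C(16,2) = 1/12
  1 red: C(9,1)C(8,2)/C(17,3) = 63/170; then P = C(6,2)/C(16,2) = 1/8
  2 red: C(9,2)C(8,1)/C(17,3) = 36/85; then P = C(7,2)/C(16,2) = 7/40
  3 red: C(9,3)C(8,0)/C(17,3) = 21/170; then P = C(8,2)/C(16,2) = 7/30
P(both red) = 637/4080 ≈ 0.1561.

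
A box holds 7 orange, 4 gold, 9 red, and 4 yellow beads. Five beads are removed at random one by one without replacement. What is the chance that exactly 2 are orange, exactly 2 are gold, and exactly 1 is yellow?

3/253

Unordered draws without replacement: count favorable combinations over C(24,5).
Favorable = C(7,2) · C(4,2) · C(9,0) · C(4,1) = 504; total = C(24,5) = 42504.
P = 504/42504 = 3/253 ≈ 0.0119.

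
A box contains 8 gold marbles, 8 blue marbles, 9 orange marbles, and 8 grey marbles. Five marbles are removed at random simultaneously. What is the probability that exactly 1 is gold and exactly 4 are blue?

70/29667

Unordered draws without replacement: count favorable combinations over C(33,5).
Favorable = C(8,1) · C(8,4) · C(9,0) · C(8,0) = 560; total = C(33,5) = 237336.
P = 560/237336 = 70/29667 ≈ 0.0024.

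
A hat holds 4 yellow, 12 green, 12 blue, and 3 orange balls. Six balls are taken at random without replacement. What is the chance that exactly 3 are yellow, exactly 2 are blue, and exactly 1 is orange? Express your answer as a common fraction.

88/81809

Unordered draws without replacement: count favorable combinations over C(31,6).
Favorable = C(4,3) · C(12,0) · C(12,2) · C(3,1) = 792; total = C(31,6) = 736281.
P = 792/736281 = 88/81809 ≈ 0.0011.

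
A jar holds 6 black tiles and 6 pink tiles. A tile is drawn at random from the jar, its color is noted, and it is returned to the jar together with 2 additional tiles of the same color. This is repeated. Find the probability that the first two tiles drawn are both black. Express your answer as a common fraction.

2/7

After a black draw the jar holds 8 black out of 14.
P = (6/12)·(8/14) = 2/7 ≈ 0.2857.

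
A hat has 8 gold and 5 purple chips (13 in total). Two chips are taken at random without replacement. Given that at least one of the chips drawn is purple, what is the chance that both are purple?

P(both purple) = C(5,2)/C(13,2) = 5/39; P(at least one purple) = 1 − C(8,2)/C(13,2) = 25/39.
Since 'both purple' ⊆ 'at least one purple', P(both | at least one) = 5/39 / 25/39 = 1/5 ≈ 0.2000.

1/5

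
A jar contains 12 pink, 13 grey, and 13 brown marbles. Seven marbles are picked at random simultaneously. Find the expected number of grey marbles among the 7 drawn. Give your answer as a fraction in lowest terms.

91/38

By linearity of expectation, E[X] = Σ P(draw i is grey); by symmetry each draw (even without replacement) has P(grey) = 13/38.
E[X] = 7 · 13/38 = 91/38 ≈ 2.3947.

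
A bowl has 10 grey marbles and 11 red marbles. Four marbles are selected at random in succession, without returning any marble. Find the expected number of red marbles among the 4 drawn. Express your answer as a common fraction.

44/21

By linearity of expectation, E[X] = Σ P(draw i is red); by symmetry each draw (even without replacement) has P(red) = 11/21.
E[X] = 4 · 11/21 = 44/21 ≈ 2.0952.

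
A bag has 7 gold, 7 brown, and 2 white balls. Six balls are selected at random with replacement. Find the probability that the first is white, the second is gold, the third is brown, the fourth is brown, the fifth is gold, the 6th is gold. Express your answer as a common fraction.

16807/8388608

Multiply the conditional probability of each draw in order, with replacement (the composition resets each draw).
P = (2/16) · (7/16) · (7/16) · (7/16) · (7/16) · (7/16) = 16807/8388608 ≈ 0.0020.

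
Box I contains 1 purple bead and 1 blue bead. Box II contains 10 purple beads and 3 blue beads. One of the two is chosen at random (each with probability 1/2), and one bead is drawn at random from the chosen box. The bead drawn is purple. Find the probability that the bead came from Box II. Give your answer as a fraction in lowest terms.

P(purple | Box I) = 1/2; P(purple | Box II) = 10/13.
P(purple) = 1/2·1/2 + 1/2·10/13 = 33/52.
By Bayes' rule, P(Box II | purple) = 5/13 / 33/52 = 20/33 ≈ 0.6061.

20/33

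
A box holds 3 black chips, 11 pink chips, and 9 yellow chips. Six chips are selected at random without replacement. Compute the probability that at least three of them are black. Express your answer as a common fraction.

20/1771

Sum the hypergeometric tail for j = 3,…,3 black chips.
Favorable = C(3,3)·C(20,3) = 1140; total = C(23,6) = 100947.
P = 1140/100947 = 20/1771 ≈ 0.0113.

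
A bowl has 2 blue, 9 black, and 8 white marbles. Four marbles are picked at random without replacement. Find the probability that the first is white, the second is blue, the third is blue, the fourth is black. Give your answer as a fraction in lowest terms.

Multiply the conditional probability of each draw in order, without replacement, so each draw removes one from its color and from the total.
P = (8/19) · (2/18) · (1/17) · (9/16) = 1/646 ≈ 0.0015.

1/646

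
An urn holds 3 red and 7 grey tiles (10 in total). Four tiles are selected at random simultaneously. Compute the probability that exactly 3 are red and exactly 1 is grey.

Unordered draws without replacement: count favorable combinations over C(10,4).
Favorable = C(3,3) · C(7,1) = 7; total = C(10,4) = 210.
P = 7/210 = 1/30 ≈ 0.0333.

1/30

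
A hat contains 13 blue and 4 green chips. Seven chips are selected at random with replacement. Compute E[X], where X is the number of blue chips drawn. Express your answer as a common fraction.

By linearity of expectation, E[X] = Σ P(draw i is blue); each independent draw has P(blue) = 13/17.
E[X] = 7 · 13/17 = 91/17 ≈ 5.3529.

91/17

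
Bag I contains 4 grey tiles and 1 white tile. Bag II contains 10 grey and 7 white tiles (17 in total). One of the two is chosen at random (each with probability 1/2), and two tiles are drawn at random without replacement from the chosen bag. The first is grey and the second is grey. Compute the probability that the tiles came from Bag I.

P(E | Bag I) = 3/5; P(E | Bag II) = 45/136.
P(E) = 1/2·3/5 + 1/2·45/136 = 633/1360.
By Bayes' rule, P(Bag I | E) = 3/10 / 633/1360 = 136/211 ≈ 0.6445.

136/211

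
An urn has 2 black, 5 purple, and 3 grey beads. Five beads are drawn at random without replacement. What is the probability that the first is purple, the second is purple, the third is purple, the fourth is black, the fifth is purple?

Multiply the conditional probability of each draw in order, without replacement, so each draw removes one from its color and from the total.
P = (5/10) · (4/9) · (3/8) · (2/7) · (2/6) = 1/126 ≈ 0.0079.

1/126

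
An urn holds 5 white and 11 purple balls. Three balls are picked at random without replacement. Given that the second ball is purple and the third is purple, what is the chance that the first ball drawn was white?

P(first=white and the second ball is purple and the third is purple) = (5/16)·(11/15)·(10/14) = 55/336.
P(E) = Σ over first color = 55/336 + 33/112 = 11/24.
By Bayes, P(first=white | E) = 55/336 / 11/24 = 5/14 ≈ 0.3571.

5/14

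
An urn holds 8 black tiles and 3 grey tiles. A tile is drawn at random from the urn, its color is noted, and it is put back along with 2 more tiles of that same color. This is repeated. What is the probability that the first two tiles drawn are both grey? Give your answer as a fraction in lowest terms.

After a grey draw the urn holds 5 grey out of 13.
P = (3/11)·(5/13) = 15/143 ≈ 0.1049.

15/143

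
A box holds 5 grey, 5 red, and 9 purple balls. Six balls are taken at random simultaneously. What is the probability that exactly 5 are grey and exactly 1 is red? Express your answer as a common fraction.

Unordered draws without replacement: count favorable combinations over C(19,6).
Favorable = C(5,5) · C(5,1) · C(9,0) = 5; total = C(19,6) = 27132.
P = 5/27132 = 5/27132 ≈ 0.0002.

5/27132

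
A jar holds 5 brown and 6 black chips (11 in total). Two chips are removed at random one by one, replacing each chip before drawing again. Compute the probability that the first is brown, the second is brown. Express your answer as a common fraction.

Multiply the conditional probability of each draw in order, with replacement (the composition resets each draw).
P = (5/11) · (5/11) = 25/121 ≈ 0.2066.

25/121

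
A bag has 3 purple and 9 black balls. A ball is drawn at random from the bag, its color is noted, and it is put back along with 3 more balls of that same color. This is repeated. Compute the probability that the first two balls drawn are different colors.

3/10

Either black then purple, or purple then black; after the first draw the total is 15.
P = (9/12)·(3/15) + (3/12)·(9/15) = 3/10 ≈ 0.3000.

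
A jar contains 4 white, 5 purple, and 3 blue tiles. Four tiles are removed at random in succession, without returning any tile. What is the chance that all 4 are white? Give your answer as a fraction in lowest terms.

1/495

Unordered draws without replacement: count favorable combinations over C(12,4).
Favorable = C(4,4) · C(5,0) · C(3,0) = 1; total = C(12,4) = 495.
P = 1/495 = 1/495 ≈ 0.0020.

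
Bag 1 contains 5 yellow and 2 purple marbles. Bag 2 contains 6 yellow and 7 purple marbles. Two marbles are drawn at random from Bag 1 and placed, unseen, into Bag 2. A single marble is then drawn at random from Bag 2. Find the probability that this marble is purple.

Condition on how many of the transferred marbles are purple (from Bag 1: 2 purple of 7; then Bag 2 has 15 total).
  0 purple: C(2,0)C(5,2)/C(7,2) = 10/21; then P = 7/15
  1 purple: C(2,1)C(5,1)/C(7,2) = 10/21; then P = 8/15
  2 purple: C(2,2)C(5,0)/C(7,2) = 1/21; then P = 9/15
P(purple from Bag 2) = 53/105 ≈ 0.5048.

53/105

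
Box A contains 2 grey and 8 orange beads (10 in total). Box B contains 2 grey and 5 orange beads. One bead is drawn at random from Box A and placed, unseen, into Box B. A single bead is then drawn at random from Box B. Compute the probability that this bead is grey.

11/40

Condition on how many of the transferred beads are grey (from Box A: 2 grey of 10; then Box B has 8 total).
  0 grey: C(2,0)C(8,1)/C(10,1) = 4/5; then P = 2/8
  1 grey: C(2,1)C(8,0)/C(10,1) = 1/5; then P = 3/8
P(grey from Box B) = 11/40 ≈ 0.2750.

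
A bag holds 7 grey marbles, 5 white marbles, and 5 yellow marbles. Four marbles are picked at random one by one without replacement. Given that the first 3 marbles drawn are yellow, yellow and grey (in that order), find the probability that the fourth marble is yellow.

3/14

After removing 1 grey, 2 yellow, the bag has 3 yellow out of 14 remaining.
P(fourth is yellow | given) = 3/14 ≈ 0.2143.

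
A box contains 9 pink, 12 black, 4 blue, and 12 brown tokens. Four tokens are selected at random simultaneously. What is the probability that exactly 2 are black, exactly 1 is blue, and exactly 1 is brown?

Unordered draws without replacement: count favorable combinations over C(37,4).
Favorable = C(9,0) · C(12,2) · C(4,1) · C(12,1) = 3168; total = C(37,4) = 66045.
P = 3168/66045 = 1056/22015 ≈ 0.0480.

1056/22015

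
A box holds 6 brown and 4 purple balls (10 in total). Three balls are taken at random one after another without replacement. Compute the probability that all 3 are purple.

1/30

Unordered draws without replacement: count favorable combinations over C(10,3).
Favorable = C(6,0) · C(4,3) = 4; total = C(10,3) = 120.
P = 4/120 = 1/30 ≈ 0.0333.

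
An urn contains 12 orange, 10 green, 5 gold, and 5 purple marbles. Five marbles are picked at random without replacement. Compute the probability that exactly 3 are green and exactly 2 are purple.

Unordered draws without replacement: count favorable combinations over C(32,5).
Favorable = C(12,0) · C(10,3) · C(5,0) · C(5,2) = 1200; total = C(32,5) = 201376.
P = 1200/201376 = 75/12586 ≈ 0.0060.

75/12586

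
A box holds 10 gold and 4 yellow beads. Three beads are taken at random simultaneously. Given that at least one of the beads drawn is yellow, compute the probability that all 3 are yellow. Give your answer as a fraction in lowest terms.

P(all 3 yellow) = C(4,3)/C(14,3) = 1/91; P(at least one yellow) = 1 − C(10,3)/C(14,3) = 61/91.
Since 'all 3 yellow' ⊆ 'at least one yellow', P(all 3 | at least one) = 1/91 / 61/91 = 1/61 ≈ 0.0164.

1/61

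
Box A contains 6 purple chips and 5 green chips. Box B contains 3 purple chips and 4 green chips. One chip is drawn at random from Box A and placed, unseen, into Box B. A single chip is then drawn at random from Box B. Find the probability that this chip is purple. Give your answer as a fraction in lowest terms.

Condition on how many of the transferred chips are purple (from Box A: 6 purple of 11; then Box B has 8 total).
  0 purple: C(6,0)C(5,1)/C(11,1) = 5/11; then P = 3/8
  1 purple: C(6,1)C(5,0)/C(11,1) = 6/11; then P = 4/8
P(purple from Box B) = 39/88 ≈ 0.4432.

39/88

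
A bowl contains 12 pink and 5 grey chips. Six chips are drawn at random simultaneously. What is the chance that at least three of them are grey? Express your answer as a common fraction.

Sum the hypergeometric tail for j = 3,…,5 grey chips.
Favorable = C(5,3)·C(12,3) + C(5,4)·C(12,2) + C(5,5)·C(12,1) = 2542; total = C(17,6) = 12376.
P = 2542/12376 = 1271/6188 ≈ 0.2054.

1271/6188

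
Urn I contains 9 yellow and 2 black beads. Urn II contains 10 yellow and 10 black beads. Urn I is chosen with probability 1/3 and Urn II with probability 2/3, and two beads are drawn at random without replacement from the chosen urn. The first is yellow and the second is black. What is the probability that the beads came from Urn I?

171/721

P(E | Urn I) = 9/55; P(E | Urn II) = 5/19.
P(E) = 1/3·9/55 + 2/3·5/19 = 721/3135.
By Bayes' rule, P(Urn I | E) = 3/55 / 721/3135 = 171/721 ≈ 0.2372.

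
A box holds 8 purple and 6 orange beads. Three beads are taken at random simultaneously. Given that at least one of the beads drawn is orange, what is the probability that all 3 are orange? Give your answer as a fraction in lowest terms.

5/77

P(all 3 orange) = C(6,3)/C(14,3) = 5/91; P(at least one orange) = 1 − C(8,3)/C(14,3) = 11/13.
Since 'all 3 orange' ⊆ 'at least one orange', P(all 3 | at least one) = 5/91 / 11/13 = 5/77 ≈ 0.0649.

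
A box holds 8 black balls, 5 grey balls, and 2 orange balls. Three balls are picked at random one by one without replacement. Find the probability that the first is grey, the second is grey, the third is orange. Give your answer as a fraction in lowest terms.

4/273

Multiply the conditional probability of each draw in order, without replacement, so each draw removes one from its color and from the total.
P = (5/15) · (4/14) · (2/13) = 4/273 ≈ 0.0147.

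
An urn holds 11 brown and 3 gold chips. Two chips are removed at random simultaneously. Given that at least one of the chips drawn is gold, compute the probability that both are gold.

P(both gold) = C(3,2)/C(14,2) = 3/91; P(at least one gold) = 1 − C(11,2)/C(14,2) = 36/91.
Since 'both gold' ⊆ 'at least one gold', P(both | at least one) = 3/91 / 36/91 = 1/12 ≈ 0.0833.

1/12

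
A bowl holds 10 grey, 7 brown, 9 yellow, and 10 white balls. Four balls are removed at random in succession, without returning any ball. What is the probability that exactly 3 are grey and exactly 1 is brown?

Unordered draws without replacement: count favorable combinations over C(36,4).
Favorable = C(10,3) · C(7,1) · C(9,0) · C(10,0) = 840; total = C(36,4) = 58905.
P = 840/58905 = 8/561 ≈ 0.0143.

8/561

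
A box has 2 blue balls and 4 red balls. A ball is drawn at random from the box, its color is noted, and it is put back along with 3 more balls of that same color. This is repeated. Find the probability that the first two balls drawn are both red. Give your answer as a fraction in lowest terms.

14/27

After a red draw the box holds 7 red out of 9.
P = (4/6)·(7/9) = 14/27 ≈ 0.5185.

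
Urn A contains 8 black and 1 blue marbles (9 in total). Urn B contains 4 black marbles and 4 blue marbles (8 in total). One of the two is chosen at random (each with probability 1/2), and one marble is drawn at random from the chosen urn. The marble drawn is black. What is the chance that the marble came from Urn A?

16/25

P(black | Urn A) = 8/9; P(black | Urn B) = 1/2.
P(black) = 1/2·8/9 + 1/2·1/2 = 25/36.
By Bayes' rule, P(Urn A | black) = 4/9 / 25/36 = 16/25 ≈ 0.6400.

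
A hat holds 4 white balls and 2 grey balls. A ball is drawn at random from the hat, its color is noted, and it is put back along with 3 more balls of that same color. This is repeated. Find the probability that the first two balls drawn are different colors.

Either grey then white, or white then grey; after the first draw the total is 9.
P = (2/6)·(4/9) + (4/6)·(2/9) = 8/27 ≈ 0.2963.

8/27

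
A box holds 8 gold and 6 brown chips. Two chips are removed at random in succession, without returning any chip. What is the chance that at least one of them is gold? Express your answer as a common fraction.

Use the complement: P(at least one gold) = 1 − P(no gold).
P(none) = C(6,2)/C(14,2) = 15/91.
So P = 1 − 15/91 = 76/91 ≈ 0.8352.

76/91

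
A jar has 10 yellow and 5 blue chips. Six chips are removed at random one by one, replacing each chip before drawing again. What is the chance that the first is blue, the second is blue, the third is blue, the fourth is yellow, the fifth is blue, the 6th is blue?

Multiply the conditional probability of each draw in order, with replacement (the composition resets each draw).
P = (5/15) · (5/15) · (5/15) · (10/15) · (5/15) · (5/15) = 2/729 ≈ 0.0027.

2/729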